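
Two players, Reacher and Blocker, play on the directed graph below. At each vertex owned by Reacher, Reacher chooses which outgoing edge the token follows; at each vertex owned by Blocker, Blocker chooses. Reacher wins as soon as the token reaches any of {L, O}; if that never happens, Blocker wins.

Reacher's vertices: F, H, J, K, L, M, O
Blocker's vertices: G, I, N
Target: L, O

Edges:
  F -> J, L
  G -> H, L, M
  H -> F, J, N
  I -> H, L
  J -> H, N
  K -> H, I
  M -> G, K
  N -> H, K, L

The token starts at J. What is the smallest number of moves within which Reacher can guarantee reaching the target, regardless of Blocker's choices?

3

A0 = {L, O}
A1: add {F} — F (Reacher) has F→L.
A2: add {H} — H (Reacher) has H→F.
A3: add {I, J, K} — I (Blocker): all of {H, L} already in; J (Reacher) has J→H; K (Reacher) has K→H.
J enters the attractor at level 3, so Reacher can force the target in 3 moves from there.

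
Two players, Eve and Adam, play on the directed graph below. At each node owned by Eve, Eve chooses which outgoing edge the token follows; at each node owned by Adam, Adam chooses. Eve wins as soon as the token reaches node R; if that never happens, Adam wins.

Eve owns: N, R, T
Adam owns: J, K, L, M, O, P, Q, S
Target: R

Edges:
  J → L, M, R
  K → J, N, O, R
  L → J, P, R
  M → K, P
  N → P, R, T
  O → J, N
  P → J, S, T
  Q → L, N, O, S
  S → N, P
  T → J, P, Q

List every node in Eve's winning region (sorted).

N, R

A0 = {R}
A1: add {N} — N (Eve) has N→R.
A2 = A1; e.g. J (Adam) can still go to L. Fixed point.
Eve's winning region = {N, R}.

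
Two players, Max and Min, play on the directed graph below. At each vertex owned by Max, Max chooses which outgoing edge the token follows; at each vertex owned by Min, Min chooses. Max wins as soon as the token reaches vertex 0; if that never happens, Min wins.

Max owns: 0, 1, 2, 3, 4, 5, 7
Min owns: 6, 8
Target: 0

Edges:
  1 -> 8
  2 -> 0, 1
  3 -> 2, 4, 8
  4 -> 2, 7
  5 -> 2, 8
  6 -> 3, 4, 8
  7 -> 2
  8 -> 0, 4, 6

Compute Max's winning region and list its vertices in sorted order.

A0 = {0}
A1: add {2} — 2 (Max) has 2→0.
A2: add {3, 4, 5, 7} — 3 (Max) has 3→2; 4 (Max) has 4→2; 5 (Max) has 5→2; 7 (Max) has 7→2.
A3 = A2; e.g. 1 (Max) has no edge into A2. Fixed point.
Max's winning region = {0, 2, 3, 4, 5, 7}.

0, 2, 3, 4, 5, 7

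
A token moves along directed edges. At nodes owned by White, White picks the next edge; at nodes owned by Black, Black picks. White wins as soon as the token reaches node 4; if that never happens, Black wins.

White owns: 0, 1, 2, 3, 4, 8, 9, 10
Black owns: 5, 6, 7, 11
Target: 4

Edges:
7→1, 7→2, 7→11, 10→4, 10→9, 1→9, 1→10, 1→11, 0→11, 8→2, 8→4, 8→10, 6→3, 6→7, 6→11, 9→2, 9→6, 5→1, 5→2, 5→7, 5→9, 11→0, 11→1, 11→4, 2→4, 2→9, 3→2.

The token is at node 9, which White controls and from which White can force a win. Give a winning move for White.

2

A0 = {4}
A1: add {2, 8, 10} — 2 (White) has 2→4; 8 (White) has 8→4; 10 (White) has 10→4.
A2: add {1, 3, 9} — 1 (White) has 1→10; 3 (White) has 3→2; 9 (White) has 9→2.
A3 = A2; e.g. 0 (White) has no edge into A2. Fixed point.
From 9, successor 2 is in the attractor (rank 1); the other successor 6 is not.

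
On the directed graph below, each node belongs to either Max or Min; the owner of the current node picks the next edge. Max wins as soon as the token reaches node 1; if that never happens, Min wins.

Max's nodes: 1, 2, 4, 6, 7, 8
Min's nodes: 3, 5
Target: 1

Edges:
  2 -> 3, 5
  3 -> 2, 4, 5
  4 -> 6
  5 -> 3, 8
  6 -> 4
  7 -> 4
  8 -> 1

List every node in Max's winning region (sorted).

1, 8

A0 = {1}
A1: add {8} — 8 (Max) has 8→1.
A2 = A1; e.g. 2 (Max) has no edge into A1. Fixed point.
Max's winning region = {1, 8}.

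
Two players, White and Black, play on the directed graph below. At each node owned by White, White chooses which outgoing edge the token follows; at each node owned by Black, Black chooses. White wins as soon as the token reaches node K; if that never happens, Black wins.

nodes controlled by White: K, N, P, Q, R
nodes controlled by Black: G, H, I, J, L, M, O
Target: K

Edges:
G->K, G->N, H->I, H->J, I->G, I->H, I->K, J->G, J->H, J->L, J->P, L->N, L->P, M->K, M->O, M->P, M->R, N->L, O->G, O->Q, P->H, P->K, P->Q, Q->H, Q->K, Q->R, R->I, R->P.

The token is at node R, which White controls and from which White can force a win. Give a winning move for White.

A0 = {K}
A1: add {P, Q} — P (White) has P→K; Q (White) has Q→K.
A2: add {R} — R (White) has R→P.
A3 = A2; e.g. G (Black) can still go to N. Fixed point.
From R, successor P is in the attractor (rank 1); the other successor I is not.

P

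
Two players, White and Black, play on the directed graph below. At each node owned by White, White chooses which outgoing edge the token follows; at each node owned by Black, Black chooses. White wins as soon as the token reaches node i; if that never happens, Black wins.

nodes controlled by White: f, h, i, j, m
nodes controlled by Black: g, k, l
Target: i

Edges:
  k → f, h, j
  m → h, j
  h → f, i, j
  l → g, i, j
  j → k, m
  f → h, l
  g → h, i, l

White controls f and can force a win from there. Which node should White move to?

h

A0 = {i}
A1: add {h} — h (White) has h→i.
A2: add {f, m} — f (White) has f→h; m (White) has m→h.
A3: add {j} — j (White) has j→m.
A4: add {k} — k (Black): all of {f, h, j} already in.
A5 = A4; e.g. g (Black) can still go to l. Fixed point.
From f, successor h is in the attractor (rank 1); the other successor l is not.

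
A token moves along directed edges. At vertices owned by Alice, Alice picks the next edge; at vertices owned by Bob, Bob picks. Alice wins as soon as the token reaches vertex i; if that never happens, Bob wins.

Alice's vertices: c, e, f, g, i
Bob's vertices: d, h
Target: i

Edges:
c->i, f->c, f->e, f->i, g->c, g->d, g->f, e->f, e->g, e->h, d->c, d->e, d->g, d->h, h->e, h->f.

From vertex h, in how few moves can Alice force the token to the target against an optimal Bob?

3

A0 = {i}
A1: add {c, f} — c (Alice) has c→i; f (Alice) has f→i.
A2: add {e, g} — e (Alice) has e→f; g (Alice) has g→c.
A3: add {h} — h (Bob): all of {e, f} already in.
h enters the attractor at level 3, so Alice can force the target in 3 moves from there.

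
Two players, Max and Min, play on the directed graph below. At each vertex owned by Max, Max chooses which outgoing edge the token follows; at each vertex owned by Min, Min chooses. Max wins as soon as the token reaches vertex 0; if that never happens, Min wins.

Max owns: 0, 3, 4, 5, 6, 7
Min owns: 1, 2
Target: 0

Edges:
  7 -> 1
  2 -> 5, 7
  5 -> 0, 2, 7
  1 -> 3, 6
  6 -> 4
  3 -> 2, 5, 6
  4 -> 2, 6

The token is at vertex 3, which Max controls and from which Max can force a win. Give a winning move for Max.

5

A0 = {0}
A1: add {5} — 5 (Max) has 5→0.
A2: add {3} — 3 (Max) has 3→5.
A3 = A2; e.g. 1 (Min) can still go to 6. Fixed point.
From 3, successor 5 is in the attractor (rank 1); the other successors 2, 6 are not.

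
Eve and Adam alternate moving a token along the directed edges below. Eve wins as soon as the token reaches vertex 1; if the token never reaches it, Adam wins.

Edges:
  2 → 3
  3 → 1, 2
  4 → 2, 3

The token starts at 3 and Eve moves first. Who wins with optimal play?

Eve

Track states (vertex, player-to-move).
A0 = {(1,Eve), (1,Adam)}
A1: add {(3,Eve)}.
(3,Eve) ∈ A1 ⇒ Eve forces the target.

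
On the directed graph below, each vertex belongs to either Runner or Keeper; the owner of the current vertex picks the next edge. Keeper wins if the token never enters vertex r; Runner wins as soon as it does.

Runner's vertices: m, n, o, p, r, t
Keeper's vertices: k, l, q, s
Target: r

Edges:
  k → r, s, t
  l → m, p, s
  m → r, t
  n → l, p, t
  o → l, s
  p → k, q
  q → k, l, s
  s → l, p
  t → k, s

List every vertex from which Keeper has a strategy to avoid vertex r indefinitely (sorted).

k, l, n, o, p, q, s, t

A0 = {r}
A1: add {m} — m (Runner) has m→r.
A2 = A1; e.g. k (Keeper) can still go to s. Fixed point.
Runner's attractor = {m, r}; Keeper avoids the target exactly from the complement.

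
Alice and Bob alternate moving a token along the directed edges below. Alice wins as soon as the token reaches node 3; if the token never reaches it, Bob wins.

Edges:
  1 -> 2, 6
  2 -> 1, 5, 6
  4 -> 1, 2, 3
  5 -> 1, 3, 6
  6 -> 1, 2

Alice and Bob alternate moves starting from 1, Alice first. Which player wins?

Track states (vertex, player-to-move).
A0 = {(3,Alice), (3,Bob)}
A1: add {(4,Alice), (5,Alice)}.
A2 = A1; e.g. (1,Alice) stays out. (1,Alice) never enters ⇒ Bob avoids the target.

Bob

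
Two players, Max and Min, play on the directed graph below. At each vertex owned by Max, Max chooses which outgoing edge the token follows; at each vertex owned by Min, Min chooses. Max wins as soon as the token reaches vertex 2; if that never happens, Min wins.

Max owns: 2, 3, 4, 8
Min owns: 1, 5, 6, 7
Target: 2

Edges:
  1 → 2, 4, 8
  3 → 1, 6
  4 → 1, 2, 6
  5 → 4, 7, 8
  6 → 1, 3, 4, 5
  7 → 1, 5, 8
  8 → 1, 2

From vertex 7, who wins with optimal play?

A0 = {2}
A1: add {4, 8} — 4 (Max) has 4→2; 8 (Max) has 8→2.
A2: add {1} — 1 (Min): all of {2, 4, 8} already in.
A3: add {3} — 3 (Max) has 3→1.
A4 = A3; e.g. 5 (Min) can still go to 7. Fixed point.
7 never enters the attractor, so Min can avoid the target forever.

Min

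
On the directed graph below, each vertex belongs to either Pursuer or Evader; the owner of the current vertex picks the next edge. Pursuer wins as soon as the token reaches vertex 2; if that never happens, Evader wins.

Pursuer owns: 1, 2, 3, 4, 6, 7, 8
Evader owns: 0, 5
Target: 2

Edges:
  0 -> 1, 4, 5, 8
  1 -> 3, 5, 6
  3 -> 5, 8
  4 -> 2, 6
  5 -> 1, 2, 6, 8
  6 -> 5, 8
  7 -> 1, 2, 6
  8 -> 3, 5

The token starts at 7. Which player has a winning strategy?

Pursuer

A0 = {2}
A1: add {4, 7} — 4 (Pursuer) has 4→2; 7 (Pursuer) has 7→2.
A2 = A1; e.g. 0 (Evader) can still go to 1. Fixed point.
7 ∈ A1, so Pursuer can force the target.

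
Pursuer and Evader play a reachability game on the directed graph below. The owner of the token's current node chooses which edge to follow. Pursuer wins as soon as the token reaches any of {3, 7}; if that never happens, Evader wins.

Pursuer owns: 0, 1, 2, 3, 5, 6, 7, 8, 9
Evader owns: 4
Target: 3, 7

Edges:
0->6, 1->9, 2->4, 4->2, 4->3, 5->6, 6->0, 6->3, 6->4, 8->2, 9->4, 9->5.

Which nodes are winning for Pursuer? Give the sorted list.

0, 1, 3, 5, 6, 7, 9

A0 = {3, 7}
A1: add {6} — 6 (Pursuer) has 6→3.
A2: add {0, 5} — 0 (Pursuer) has 0→6; 5 (Pursuer) has 5→6.
A3: add {9} — 9 (Pursuer) has 9→5.
A4: add {1} — 1 (Pursuer) has 1→9.
A5 = A4; e.g. 2 (Pursuer) has no edge into A4. Fixed point.
Pursuer's winning region = {0, 1, 3, 5, 6, 7, 9}.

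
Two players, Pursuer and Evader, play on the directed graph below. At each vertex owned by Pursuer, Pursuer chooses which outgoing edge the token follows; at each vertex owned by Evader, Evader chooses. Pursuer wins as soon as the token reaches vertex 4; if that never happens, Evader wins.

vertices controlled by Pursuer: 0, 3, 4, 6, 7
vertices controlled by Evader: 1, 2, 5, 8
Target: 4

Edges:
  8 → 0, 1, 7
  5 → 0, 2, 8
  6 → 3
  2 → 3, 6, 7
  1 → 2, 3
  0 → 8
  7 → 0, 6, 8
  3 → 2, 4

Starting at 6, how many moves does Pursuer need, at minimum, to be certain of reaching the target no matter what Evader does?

A0 = {4}
A1: add {3} — 3 (Pursuer) has 3→4.
A2: add {6} — 6 (Pursuer) has 6→3.
6 enters the attractor at level 2, so Pursuer can force the target in 2 moves from there.

2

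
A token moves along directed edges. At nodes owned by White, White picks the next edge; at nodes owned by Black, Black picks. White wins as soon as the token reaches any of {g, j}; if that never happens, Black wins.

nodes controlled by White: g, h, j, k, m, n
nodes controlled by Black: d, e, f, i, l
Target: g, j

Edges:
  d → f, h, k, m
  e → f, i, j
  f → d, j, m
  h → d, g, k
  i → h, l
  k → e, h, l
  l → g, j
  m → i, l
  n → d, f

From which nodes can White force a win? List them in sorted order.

g, h, i, j, k, l, m

A0 = {g, j}
A1: add {h, l} — h (White) has h→g; l (Black): all of {g, j} already in.
A2: add {i, k, m} — i (Black): all of {h, l} already in; k (White) has k→h; m (White) has m→l.
A3 = A2; e.g. d (Black) can still go to f. Fixed point.
White's winning region = {g, h, i, j, k, l, m}.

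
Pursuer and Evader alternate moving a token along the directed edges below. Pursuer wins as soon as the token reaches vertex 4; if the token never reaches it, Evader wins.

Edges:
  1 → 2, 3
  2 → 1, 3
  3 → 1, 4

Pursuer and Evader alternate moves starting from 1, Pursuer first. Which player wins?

Track states (vertex, player-to-move).
A0 = {(4,Pursuer), (4,Evader)}
A1: add {(3,Pursuer)}.
A2 = A1; e.g. (1,Pursuer) stays out. (1,Pursuer) never enters ⇒ Evader avoids the target.

Evader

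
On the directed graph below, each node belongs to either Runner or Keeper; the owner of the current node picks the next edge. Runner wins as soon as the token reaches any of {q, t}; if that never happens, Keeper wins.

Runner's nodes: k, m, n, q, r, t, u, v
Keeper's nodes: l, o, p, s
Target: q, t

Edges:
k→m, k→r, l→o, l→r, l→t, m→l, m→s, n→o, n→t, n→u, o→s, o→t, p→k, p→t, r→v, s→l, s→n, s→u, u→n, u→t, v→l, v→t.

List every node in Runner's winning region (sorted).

k, n, p, q, r, t, u, v

A0 = {q, t}
A1: add {n, u, v} — n (Runner) has n→t; u (Runner) has u→t; v (Runner) has v→t.
A2: add {r} — r (Runner) has r→v.
A3: add {k} — k (Runner) has k→r.
A4: add {p} — p (Keeper): all of {k, t} already in.
A5 = A4; e.g. l (Keeper) can still go to o. Fixed point.
Runner's winning region = {k, n, p, q, r, t, u, v}.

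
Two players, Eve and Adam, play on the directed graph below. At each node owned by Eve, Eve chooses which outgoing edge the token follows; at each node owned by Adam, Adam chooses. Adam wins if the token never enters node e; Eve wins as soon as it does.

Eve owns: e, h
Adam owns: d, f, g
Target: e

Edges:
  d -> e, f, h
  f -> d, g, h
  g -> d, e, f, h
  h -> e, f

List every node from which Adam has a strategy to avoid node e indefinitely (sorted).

d, f, g

A0 = {e}
A1: add {h} — h (Eve) has h→e.
A2 = A1; e.g. d (Adam) can still go to f. Fixed point.
Eve's attractor = {e, h}; Adam avoids the target exactly from the complement.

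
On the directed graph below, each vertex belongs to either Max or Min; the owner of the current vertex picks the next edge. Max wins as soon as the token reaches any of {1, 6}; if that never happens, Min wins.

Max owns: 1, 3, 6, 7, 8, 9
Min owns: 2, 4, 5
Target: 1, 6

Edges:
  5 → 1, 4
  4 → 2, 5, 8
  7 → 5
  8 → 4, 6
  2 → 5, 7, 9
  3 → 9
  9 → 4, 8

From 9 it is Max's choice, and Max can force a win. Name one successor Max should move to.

A0 = {1, 6}
A1: add {8} — 8 (Max) has 8→6.
A2: add {9} — 9 (Max) has 9→8.
A3: add {3} — 3 (Max) has 3→9.
A4 = A3; e.g. 2 (Min) can still go to 5. Fixed point.
From 9, successor 8 is in the attractor (rank 1); the other successor 4 is not.

8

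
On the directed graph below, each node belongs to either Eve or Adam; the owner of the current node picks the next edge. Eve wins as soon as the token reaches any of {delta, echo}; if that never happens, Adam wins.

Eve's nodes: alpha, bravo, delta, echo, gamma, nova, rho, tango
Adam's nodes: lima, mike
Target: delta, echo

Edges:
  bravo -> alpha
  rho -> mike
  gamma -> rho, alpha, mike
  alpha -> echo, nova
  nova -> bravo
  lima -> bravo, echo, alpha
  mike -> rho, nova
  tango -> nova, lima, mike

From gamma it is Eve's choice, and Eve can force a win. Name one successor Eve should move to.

alpha

A0 = {delta, echo}
A1: add {alpha} — alpha (Eve) has alpha→echo.
A2: add {bravo, gamma} — bravo (Eve) has bravo→alpha; gamma (Eve) has gamma→alpha.
A3: add {lima, nova} — nova (Eve) has nova→bravo; lima (Adam): all of {bravo, echo, alpha} already in.
A4: add {tango} — tango (Eve) has tango→nova.
A5 = A4; e.g. rho (Eve) has no edge into A4. Fixed point.
From gamma, successor alpha is in the attractor (rank 1); the other successors mike, rho are not.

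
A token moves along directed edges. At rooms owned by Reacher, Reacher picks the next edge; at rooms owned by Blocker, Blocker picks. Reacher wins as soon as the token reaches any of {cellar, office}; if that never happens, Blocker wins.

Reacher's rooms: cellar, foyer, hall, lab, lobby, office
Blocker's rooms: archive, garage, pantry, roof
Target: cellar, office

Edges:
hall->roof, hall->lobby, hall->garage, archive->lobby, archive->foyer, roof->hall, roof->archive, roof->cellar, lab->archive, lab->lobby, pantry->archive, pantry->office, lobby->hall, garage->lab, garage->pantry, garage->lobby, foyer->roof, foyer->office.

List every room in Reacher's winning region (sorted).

A0 = {cellar, office}
A1: add {foyer} — foyer (Reacher) has foyer→office.
A2 = A1; e.g. hall (Reacher) has no edge into A1. Fixed point.
Reacher's winning region = {cellar, foyer, office}.

cellar, foyer, office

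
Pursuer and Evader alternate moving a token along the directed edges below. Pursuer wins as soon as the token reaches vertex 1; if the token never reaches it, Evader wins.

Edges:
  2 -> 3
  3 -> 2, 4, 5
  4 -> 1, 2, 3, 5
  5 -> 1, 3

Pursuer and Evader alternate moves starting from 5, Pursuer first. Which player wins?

Track states (vertex, player-to-move).
A0 = {(1,Pursuer), (1,Evader)}
A1: add {(4,Pursuer), (5,Pursuer)}.
(5,Pursuer) ∈ A1 ⇒ Pursuer forces the target.

Pursuer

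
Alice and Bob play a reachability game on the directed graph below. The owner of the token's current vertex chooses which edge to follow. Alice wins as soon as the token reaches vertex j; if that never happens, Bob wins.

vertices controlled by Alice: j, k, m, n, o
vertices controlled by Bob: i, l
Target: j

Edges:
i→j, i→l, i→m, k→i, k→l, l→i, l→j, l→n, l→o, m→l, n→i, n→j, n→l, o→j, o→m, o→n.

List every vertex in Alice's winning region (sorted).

A0 = {j}
A1: add {n, o} — n (Alice) has n→j; o (Alice) has o→j.
A2 = A1; e.g. i (Bob) can still go to l. Fixed point.
Alice's winning region = {j, n, o}.

j, n, o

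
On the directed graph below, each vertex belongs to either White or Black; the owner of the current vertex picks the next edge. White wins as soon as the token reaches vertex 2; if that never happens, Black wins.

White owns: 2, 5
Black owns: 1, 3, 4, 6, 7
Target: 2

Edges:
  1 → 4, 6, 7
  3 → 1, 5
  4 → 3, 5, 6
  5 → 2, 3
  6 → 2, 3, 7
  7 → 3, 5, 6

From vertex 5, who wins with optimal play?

A0 = {2}
A1: add {5} — 5 (White) has 5→2.
A2 = A1; e.g. 1 (Black) can still go to 4. Fixed point.
5 ∈ A1, so White can force the target.

White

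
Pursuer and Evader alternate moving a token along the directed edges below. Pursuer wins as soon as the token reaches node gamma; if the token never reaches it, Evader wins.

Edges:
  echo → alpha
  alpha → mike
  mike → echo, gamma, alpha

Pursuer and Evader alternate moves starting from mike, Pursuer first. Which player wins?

Pursuer

Track states (vertex, player-to-move).
A0 = {(gamma,Pursuer), (gamma,Evader)}
A1: add {(mike,Pursuer)}.
(mike,Pursuer) ∈ A1 ⇒ Pursuer forces the target.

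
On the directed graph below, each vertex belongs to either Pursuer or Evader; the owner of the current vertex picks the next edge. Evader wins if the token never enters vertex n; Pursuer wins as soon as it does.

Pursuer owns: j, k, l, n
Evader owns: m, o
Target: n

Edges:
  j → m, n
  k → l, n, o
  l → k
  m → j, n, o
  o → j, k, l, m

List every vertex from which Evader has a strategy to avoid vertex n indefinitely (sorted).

A0 = {n}
A1: add {j, k} — j (Pursuer) has j→n; k (Pursuer) has k→n.
A2: add {l} — l (Pursuer) has l→k.
A3 = A2; e.g. m (Evader) can still go to o. Fixed point.
Pursuer's attractor = {j, k, l, n}; Evader avoids the target exactly from the complement.

m, o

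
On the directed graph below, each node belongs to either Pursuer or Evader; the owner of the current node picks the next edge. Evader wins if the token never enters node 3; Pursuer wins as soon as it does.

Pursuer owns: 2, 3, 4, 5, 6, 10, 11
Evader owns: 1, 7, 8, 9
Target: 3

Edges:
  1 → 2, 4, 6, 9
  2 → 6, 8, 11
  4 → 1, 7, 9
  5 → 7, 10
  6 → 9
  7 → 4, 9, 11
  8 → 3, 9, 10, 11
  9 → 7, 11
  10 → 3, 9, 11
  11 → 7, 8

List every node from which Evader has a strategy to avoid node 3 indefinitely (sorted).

A0 = {3}
A1: add {10} — 10 (Pursuer) has 10→3.
A2: add {5} — 5 (Pursuer) has 5→10.
A3 = A2; e.g. 1 (Evader) can still go to 2. Fixed point.
Pursuer's attractor = {3, 5, 10}; Evader avoids the target exactly from the complement.

1, 2, 4, 6, 7, 8, 9, 11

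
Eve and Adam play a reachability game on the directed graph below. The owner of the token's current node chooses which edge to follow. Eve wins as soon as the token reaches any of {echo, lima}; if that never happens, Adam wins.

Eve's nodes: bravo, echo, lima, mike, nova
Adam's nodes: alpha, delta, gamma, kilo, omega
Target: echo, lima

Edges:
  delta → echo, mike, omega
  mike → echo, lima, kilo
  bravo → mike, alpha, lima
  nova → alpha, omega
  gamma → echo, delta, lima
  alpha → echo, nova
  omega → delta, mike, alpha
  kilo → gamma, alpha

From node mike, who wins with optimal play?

Eve

A0 = {echo, lima}
A1: add {bravo, mike} — mike (Eve) has mike→echo; bravo (Eve) has bravo→lima.
A2 = A1; e.g. delta (Adam) can still go to omega. Fixed point.
mike ∈ A1, so Eve can force the target.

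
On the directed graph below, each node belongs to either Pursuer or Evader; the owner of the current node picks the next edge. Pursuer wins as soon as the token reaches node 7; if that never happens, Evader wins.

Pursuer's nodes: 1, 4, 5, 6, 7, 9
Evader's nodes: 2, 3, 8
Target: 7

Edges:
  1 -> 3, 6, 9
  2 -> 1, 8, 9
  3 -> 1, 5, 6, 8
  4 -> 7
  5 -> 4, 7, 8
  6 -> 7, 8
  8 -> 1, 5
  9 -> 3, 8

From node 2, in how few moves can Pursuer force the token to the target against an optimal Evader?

A0 = {7}
A1: add {4, 5, 6} — 4 (Pursuer) has 4→7; 5 (Pursuer) has 5→7; 6 (Pursuer) has 6→7.
A2: add {1} — 1 (Pursuer) has 1→6.
A3: add {8} — 8 (Evader): all of {1, 5} already in.
A4: add {3, 9} — 3 (Evader): all of {1, 5, 6, 8} already in; 9 (Pursuer) has 9→8.
A5: add {2} — 2 (Evader): all of {1, 8, 9} already in.
A5 = all vertices. Fixed point.
2 enters the attractor at level 5, so Pursuer can force the target in 5 moves from there.

5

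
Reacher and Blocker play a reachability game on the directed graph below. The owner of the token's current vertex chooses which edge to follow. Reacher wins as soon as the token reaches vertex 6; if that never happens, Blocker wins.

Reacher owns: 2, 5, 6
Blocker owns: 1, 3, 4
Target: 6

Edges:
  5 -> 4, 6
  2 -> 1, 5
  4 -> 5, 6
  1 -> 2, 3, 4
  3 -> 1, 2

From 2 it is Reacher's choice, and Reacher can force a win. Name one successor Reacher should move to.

5

A0 = {6}
A1: add {5} — 5 (Reacher) has 5→6.
A2: add {2, 4} — 2 (Reacher) has 2→5; 4 (Blocker): all of {5, 6} already in.
A3 = A2; e.g. 1 (Blocker) can still go to 3. Fixed point.
From 2, successor 5 is in the attractor (rank 1); the other successor 1 is not.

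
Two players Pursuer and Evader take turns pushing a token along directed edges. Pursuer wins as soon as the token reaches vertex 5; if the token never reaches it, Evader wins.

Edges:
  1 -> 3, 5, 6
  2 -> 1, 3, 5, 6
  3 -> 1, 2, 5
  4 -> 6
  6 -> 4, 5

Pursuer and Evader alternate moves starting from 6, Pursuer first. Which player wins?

Pursuer

Track states (vertex, player-to-move).
A0 = {(5,Pursuer), (5,Evader)}
A1: add {(1,Pursuer), (2,Pursuer), (3,Pursuer), (6,Pursuer)}.
(6,Pursuer) ∈ A1 ⇒ Pursuer forces the target.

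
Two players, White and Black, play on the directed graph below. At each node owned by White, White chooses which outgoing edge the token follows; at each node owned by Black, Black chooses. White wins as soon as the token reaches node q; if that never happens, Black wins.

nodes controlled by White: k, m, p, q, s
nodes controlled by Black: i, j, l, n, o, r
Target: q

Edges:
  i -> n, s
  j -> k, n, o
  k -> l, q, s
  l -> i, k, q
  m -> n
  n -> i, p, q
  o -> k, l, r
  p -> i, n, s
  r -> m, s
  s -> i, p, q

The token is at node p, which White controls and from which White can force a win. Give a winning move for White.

s

A0 = {q}
A1: add {k, s} — k (White) has k→q; s (White) has s→q.
A2: add {p} — p (White) has p→s.
A3 = A2; e.g. i (Black) can still go to n. Fixed point.
From p, successor s is in the attractor (rank 1); the other successors i, n are not.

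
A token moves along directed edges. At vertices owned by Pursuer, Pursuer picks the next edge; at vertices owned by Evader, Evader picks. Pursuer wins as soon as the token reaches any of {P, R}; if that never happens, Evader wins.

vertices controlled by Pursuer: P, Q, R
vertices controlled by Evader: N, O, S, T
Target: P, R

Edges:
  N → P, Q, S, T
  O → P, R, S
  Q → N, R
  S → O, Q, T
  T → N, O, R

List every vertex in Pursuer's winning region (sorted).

P, Q, R

A0 = {P, R}
A1: add {Q} — Q (Pursuer) has Q→R.
A2 = A1; e.g. N (Evader) can still go to S. Fixed point.
Pursuer's winning region = {P, Q, R}.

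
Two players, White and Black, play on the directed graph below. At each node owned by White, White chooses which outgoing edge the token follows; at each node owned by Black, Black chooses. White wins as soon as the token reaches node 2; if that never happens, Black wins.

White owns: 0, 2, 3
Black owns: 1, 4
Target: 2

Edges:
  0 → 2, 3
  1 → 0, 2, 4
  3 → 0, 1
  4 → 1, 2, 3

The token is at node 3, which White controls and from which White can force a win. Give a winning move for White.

A0 = {2}
A1: add {0} — 0 (White) has 0→2.
A2: add {3} — 3 (White) has 3→0.
A3 = A2; e.g. 1 (Black) can still go to 4. Fixed point.
From 3, successor 0 is in the attractor (rank 1); the other successor 1 is not.

0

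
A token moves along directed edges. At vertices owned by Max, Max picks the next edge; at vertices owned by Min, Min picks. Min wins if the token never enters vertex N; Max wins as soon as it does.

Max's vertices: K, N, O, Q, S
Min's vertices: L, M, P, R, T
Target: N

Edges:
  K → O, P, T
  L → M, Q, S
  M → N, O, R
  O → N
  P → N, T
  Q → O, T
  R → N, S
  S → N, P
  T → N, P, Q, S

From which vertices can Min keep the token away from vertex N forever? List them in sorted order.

A0 = {N}
A1: add {O, S} — O (Max) has O→N; S (Max) has S→N.
A2: add {K, Q, R} — K (Max) has K→O; Q (Max) has Q→O; R (Min): all of {N, S} already in.
A3: add {M} — M (Min): all of {N, O, R} already in.
A4: add {L} — L (Min): all of {M, Q, S} already in.
A5 = A4; e.g. P (Min) can still go to T. Fixed point.
Max's attractor = {K, L, M, N, O, Q, R, S}; Min avoids the target exactly from the complement.

P, T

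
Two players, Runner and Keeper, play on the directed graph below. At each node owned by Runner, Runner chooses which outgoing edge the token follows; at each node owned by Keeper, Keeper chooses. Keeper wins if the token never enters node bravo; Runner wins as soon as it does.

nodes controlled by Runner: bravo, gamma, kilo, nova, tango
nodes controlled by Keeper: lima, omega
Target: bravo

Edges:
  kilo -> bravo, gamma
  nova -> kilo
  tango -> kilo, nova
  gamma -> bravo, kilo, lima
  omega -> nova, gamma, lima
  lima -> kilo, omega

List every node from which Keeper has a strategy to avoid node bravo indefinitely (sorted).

lima, omega

A0 = {bravo}
A1: add {gamma, kilo} — kilo (Runner) has kilo→bravo; gamma (Runner) has gamma→bravo.
A2: add {nova, tango} — nova (Runner) has nova→kilo; tango (Runner) has tango→kilo.
A3 = A2; e.g. omega (Keeper) can still go to lima. Fixed point.
Runner's attractor = {bravo, gamma, kilo, nova, tango}; Keeper avoids the target exactly from the complement.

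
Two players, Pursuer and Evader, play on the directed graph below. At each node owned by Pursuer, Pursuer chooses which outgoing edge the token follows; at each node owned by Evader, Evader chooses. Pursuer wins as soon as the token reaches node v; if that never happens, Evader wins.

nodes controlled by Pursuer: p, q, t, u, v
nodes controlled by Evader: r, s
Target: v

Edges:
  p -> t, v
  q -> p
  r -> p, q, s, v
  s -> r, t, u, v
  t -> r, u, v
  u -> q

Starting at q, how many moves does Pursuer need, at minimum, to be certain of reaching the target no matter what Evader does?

2

A0 = {v}
A1: add {p, t} — p (Pursuer) has p→v; t (Pursuer) has t→v.
A2: add {q} — q (Pursuer) has q→p.
q enters the attractor at level 2, so Pursuer can force the target in 2 moves from there.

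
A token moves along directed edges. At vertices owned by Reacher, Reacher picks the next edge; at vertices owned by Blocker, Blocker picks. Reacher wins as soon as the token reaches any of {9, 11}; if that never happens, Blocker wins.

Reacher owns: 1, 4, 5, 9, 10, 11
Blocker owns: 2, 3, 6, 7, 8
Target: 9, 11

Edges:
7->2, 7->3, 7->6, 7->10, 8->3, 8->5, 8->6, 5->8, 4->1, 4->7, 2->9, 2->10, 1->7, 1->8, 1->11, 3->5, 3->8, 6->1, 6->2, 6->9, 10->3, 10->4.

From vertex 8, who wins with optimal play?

Blocker

A0 = {9, 11}
A1: add {1} — 1 (Reacher) has 1→11.
A2: add {4} — 4 (Reacher) has 4→1.
A3: add {10} — 10 (Reacher) has 10→4.
A4: add {2} — 2 (Blocker): all of {9, 10} already in.
A5: add {6} — 6 (Blocker): all of {1, 2, 9} already in.
A6 = A5; e.g. 3 (Blocker) can still go to 5. Fixed point.
8 never enters the attractor, so Blocker can avoid the target forever.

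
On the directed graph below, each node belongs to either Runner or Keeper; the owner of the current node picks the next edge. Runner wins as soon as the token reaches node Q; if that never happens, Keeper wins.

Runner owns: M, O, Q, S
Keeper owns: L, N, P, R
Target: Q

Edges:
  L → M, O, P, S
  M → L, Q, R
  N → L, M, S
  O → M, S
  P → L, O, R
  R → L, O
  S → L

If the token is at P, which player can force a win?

Keeper

A0 = {Q}
A1: add {M} — M (Runner) has M→Q.
A2: add {O} — O (Runner) has O→M.
A3 = A2; e.g. L (Keeper) can still go to P. Fixed point.
P never enters the attractor, so Keeper can avoid the target forever.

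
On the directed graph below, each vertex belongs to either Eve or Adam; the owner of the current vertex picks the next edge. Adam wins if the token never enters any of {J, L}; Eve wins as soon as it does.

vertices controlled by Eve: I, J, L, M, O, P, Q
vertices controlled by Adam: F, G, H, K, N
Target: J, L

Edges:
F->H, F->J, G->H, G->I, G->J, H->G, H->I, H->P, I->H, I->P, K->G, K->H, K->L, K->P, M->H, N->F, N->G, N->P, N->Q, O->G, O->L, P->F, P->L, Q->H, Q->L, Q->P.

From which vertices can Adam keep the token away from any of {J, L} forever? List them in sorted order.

A0 = {J, L}
A1: add {O, P, Q} — O (Eve) has O→L; P (Eve) has P→L; Q (Eve) has Q→L.
A2: add {I} — I (Eve) has I→P.
A3 = A2; e.g. F (Adam) can still go to H. Fixed point.
Eve's attractor = {I, J, L, O, P, Q}; Adam avoids the target exactly from the complement.

F, G, H, K, M, N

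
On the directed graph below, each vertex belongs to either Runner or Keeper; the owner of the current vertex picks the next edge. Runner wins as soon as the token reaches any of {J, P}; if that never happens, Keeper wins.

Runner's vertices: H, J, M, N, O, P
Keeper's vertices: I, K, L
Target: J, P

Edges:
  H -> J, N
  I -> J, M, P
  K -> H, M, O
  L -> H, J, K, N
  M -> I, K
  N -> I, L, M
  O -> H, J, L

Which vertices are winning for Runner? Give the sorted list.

A0 = {J, P}
A1: add {H, O} — H (Runner) has H→J; O (Runner) has O→J.
A2 = A1; e.g. I (Keeper) can still go to M. Fixed point.
Runner's winning region = {H, J, O, P}.

H, J, O, P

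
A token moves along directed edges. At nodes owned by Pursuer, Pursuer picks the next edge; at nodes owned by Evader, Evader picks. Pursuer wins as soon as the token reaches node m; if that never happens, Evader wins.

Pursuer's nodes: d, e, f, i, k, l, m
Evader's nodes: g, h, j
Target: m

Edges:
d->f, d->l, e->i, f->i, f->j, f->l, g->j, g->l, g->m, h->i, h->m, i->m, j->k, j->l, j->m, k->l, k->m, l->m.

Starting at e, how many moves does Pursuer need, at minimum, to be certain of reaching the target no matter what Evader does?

2

A0 = {m}
A1: add {i, k, l} — i (Pursuer) has i→m; k (Pursuer) has k→m; l (Pursuer) has l→m.
A2: add {d, e, f, h, j} — d (Pursuer) has d→l; e (Pursuer) has e→i; f (Pursuer) has f→i; h (Evader): all of {i, m} already in; j (Evader): all of {k, l, m} already in.
e enters the attractor at level 2, so Pursuer can force the target in 2 moves from there.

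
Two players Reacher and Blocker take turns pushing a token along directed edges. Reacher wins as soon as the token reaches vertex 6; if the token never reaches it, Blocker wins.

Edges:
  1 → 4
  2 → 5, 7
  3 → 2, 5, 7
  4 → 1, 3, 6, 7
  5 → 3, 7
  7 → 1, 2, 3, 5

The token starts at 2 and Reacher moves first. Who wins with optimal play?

Blocker

Track states (vertex, player-to-move).
A0 = {(6,Reacher), (6,Blocker)}
A1: add {(4,Reacher)}.
A2: add {(1,Blocker)}.
A3: add {(7,Reacher)}.
A4 = A3; e.g. (1,Reacher) stays out. (2,Reacher) never enters ⇒ Blocker avoids the target.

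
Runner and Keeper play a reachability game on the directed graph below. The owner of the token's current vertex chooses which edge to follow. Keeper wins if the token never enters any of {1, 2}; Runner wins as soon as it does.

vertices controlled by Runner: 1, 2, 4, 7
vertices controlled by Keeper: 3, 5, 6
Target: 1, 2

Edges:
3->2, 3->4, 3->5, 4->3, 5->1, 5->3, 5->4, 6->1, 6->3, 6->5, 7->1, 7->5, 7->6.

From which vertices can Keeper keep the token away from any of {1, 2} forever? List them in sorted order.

A0 = {1, 2}
A1: add {7} — 7 (Runner) has 7→1.
A2 = A1; e.g. 3 (Keeper) can still go to 4. Fixed point.
Runner's attractor = {1, 2, 7}; Keeper avoids the target exactly from the complement.

3, 4, 5, 6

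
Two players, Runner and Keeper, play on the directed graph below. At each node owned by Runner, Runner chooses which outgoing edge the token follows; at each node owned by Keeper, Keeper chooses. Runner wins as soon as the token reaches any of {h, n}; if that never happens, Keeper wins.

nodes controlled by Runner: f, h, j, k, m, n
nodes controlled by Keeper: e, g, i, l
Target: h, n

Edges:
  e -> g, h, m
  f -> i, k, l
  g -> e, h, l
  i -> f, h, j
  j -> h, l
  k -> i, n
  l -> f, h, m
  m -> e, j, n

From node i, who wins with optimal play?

Runner

A0 = {h, n}
A1: add {j, k, m} — j (Runner) has j→h; k (Runner) has k→n; m (Runner) has m→n.
A2: add {f} — f (Runner) has f→k.
A3: add {i, l} — i (Keeper): all of {f, h, j} already in; l (Keeper): all of {f, h, m} already in.
A4 = A3; e.g. e (Keeper) can still go to g. Fixed point.
i ∈ A3, so Runner can force the target.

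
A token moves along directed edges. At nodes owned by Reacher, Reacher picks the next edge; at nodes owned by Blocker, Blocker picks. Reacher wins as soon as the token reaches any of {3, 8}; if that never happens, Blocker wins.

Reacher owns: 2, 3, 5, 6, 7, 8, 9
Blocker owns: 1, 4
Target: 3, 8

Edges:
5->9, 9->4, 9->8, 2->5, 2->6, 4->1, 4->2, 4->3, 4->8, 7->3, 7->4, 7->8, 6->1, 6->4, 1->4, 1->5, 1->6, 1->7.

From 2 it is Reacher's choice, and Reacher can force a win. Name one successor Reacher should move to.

A0 = {3, 8}
A1: add {7, 9} — 7 (Reacher) has 7→3; 9 (Reacher) has 9→8.
A2: add {5} — 5 (Reacher) has 5→9.
A3: add {2} — 2 (Reacher) has 2→5.
A4 = A3; e.g. 1 (Blocker) can still go to 4. Fixed point.
From 2, successor 5 is in the attractor (rank 2); the other successor 6 is not.

5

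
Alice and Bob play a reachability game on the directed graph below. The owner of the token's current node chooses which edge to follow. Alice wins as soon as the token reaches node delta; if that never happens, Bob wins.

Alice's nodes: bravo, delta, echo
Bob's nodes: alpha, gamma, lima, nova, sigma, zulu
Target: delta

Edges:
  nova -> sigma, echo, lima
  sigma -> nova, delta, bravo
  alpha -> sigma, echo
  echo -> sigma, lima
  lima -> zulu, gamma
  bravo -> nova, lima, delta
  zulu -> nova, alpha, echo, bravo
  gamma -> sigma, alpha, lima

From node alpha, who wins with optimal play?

A0 = {delta}
A1: add {bravo} — bravo (Alice) has bravo→delta.
A2 = A1; e.g. nova (Bob) can still go to sigma. Fixed point.
alpha never enters the attractor, so Bob can avoid the target forever.

Bob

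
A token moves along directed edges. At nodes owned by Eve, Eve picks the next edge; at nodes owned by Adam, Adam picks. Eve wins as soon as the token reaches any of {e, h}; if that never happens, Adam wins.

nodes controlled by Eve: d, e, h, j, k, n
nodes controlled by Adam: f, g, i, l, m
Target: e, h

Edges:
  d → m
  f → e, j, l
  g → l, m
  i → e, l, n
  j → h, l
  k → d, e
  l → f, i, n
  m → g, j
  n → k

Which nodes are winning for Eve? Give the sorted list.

A0 = {e, h}
A1: add {j, k} — j (Eve) has j→h; k (Eve) has k→e.
A2: add {n} — n (Eve) has n→k.
A3 = A2; e.g. d (Eve) has no edge into A2. Fixed point.
Eve's winning region = {e, h, j, k, n}.

e, h, j, k, n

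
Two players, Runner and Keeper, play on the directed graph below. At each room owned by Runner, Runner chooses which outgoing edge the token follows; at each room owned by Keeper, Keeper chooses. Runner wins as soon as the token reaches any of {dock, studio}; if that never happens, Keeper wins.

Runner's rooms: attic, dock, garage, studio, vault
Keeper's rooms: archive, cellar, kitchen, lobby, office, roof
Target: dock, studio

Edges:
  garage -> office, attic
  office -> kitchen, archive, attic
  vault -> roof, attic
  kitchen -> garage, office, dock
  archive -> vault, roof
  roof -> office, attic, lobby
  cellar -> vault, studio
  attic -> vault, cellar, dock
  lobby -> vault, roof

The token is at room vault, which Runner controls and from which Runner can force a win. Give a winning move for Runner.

A0 = {dock, studio}
A1: add {attic} — attic (Runner) has attic→dock.
A2: add {garage, vault} — garage (Runner) has garage→attic; vault (Runner) has vault→attic.
A3: add {cellar} — cellar (Keeper): all of {vault, studio} already in.
A4 = A3; e.g. office (Keeper) can still go to kitchen. Fixed point.
From vault, successor attic is in the attractor (rank 1); the other successor roof is not.

attic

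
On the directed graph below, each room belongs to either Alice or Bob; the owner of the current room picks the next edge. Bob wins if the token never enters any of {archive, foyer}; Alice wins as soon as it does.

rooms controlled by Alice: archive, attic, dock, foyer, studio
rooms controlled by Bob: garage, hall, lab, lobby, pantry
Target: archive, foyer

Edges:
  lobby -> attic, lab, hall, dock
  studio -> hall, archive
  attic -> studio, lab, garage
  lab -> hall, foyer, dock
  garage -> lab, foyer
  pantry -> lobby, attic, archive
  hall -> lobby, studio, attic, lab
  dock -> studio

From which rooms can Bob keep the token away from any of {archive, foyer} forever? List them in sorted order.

garage, hall, lab, lobby, pantry

A0 = {archive, foyer}
A1: add {studio} — studio (Alice) has studio→archive.
A2: add {attic, dock} — attic (Alice) has attic→studio; dock (Alice) has dock→studio.
A3 = A2; e.g. lobby (Bob) can still go to lab. Fixed point.
Alice's attractor = {archive, attic, dock, foyer, studio}; Bob avoids the target exactly from the complement.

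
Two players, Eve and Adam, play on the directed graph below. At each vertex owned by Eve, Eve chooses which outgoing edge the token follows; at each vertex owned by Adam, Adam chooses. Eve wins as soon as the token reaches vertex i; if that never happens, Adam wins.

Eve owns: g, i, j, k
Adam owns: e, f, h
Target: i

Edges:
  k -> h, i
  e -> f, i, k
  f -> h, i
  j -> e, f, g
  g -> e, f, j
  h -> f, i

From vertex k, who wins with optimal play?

A0 = {i}
A1: add {k} — k (Eve) has k→i.
A2 = A1; e.g. e (Adam) can still go to f. Fixed point.
k ∈ A1, so Eve can force the target.

Eve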